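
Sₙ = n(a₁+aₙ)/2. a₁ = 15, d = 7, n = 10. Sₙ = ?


aₙ = 15 + (10-1)×7 = 78
Sₙ = n(a₁+aₙ)/2 = 10×(15+78)/2
= 10×93/2 = 465

S_10 = 465


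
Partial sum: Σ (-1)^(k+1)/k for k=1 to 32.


S = 1 - 1/2 + 1/3 - 1/4 + 1/5 - 1/6 + 1/7 - 1/8 ± ...
= 0.6778
(Full series converges to +ln(2) ≈ +0.6931)

S_32 = 0.6778


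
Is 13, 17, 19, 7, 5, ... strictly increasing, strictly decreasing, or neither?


Differences: 4, 2, -12, -2
Difference at position 1 is +4 (> 0) but position 3 is -12 (< 0) — sequence both rises and falls
→ NOT monotonic

Not monotonic


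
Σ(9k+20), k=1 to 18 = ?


Σ(9k+20) = 9·Σk + 20·n
= 9·171 + 20·18
= 1539 + 360 = 1899

Σ = 1899


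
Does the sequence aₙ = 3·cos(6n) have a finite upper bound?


For all n, -1 ≤ cos(6n) ≤ 1, so -3 ≤ 3·cos(6n) ≤ 3
Lower bound: -3, Upper bound: 3
The sequence IS bounded

Bounded (-3 ≤ aₙ ≤ 3)


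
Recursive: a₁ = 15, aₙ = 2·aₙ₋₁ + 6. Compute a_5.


Computing step by step:
a_1 = 15
a_2 = 36
a_3 = 78
a_4 = 162
a_5 = 330


a_5 = 330


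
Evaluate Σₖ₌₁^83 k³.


n(n+1)/2 = 83×84/2 = 3486
Σk³ = 3486² = 12152196

Σk³ = 12152196


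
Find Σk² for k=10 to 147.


Σₖ₌10^147 k² = Σₖ₌₁^147 k² − Σₖ₌₁^9 k²
= 147·148·295/6 − 9·10·19/6
= 1069670 − 285 = 1069385

Σk² = 1069385


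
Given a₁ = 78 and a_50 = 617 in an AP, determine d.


d = (aₙ - a₁)/(n-1)
= (617 - 78)/(50-1)
= 539/49 = 11

d = 11


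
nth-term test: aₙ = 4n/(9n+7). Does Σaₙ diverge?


lim(n→∞) 4n/(9n+7) = 4/9 = 4/9  (divide numerator and denominator by n)
lim aₙ = 4/9 ≠ 0 → series DIVERGES

Diverges (lim aₙ = 4/9 ≠ 0)


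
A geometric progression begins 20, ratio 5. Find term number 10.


aₙ = a₁·r^(n-1)
= 20×5^9
= 20×1953125
= 39062500

a_10 = 39062500


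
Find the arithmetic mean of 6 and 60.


AM = (6 + 60)/2 = 66/2 = 33

AM = 33


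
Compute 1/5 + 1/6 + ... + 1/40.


Σₖ₌5^40 1/k = 1/5 + 1/6 + 1/7 + ... + 1/40
= 1066259544628813/485721041551200
≈ 2.1952

Sum = 1066259544628813/485721041551200 ≈ 2.1952


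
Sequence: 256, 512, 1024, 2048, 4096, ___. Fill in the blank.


Pattern: powers of 2: 2ⁿ
Terms: 256, 512, 1024, 2048, 4096
Next term = 8192

Next term = 8192


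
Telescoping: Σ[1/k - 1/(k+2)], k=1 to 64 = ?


Telescoping with gap 2: two head and two tail terms survive.
= (1 + 1/2) - (1/65 + 1/66)
= 3/2 - 1/65 - 1/66 = 3152/2145

Sum = 3152/2145


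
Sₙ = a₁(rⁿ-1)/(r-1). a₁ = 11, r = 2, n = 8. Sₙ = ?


Sₙ = 11×(2^8 - 1)/(2 - 1)
= 11×(256 - 1)/1
= 11×255/1
= 2805

S_8 = 2805


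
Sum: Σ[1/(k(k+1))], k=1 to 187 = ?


1/(k(k+1)) = 1/k - 1/(k+1) (partial fractions)
Telescoping: Σ = 1 - 1/188 = 187/188

Sum = 187/188


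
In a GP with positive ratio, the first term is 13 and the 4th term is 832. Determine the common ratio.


r^(n-1) = aₙ/a₁
r^3 = 832/13 = 64
r = 64^(1/3)
= 4

r = 4


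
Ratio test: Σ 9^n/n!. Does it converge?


aₙ = 9^n/n!
a_{n+1}/aₙ = 9^(n+1)/(n+1)! × n!/9^n
= 9/(n+1)
L = lim(n→∞) 9/(n+1) = 0
L < 1 → series CONVERGES

Converges (ratio test: L = 0 < 1)


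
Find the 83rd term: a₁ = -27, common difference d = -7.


aₙ = a₁ + (n-1)d
= -27 + (83-1)×-7
= -27 - 574
= -601

a_83 = -601


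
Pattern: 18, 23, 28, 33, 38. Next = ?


Pattern: arithmetic (d=5)
Terms: 18, 23, 28, 33, 38
Next term = 43

Next term = 43


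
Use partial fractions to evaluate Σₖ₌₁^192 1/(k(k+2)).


1/(k(k+2)) = (1/2)·(1/k - 1/(k+2)) (partial fractions)
Telescoping: Σ = (1/2)·(1 + 1/2 - 1/193 - 1/194) = 13944/18721

Sum = 13944/18721


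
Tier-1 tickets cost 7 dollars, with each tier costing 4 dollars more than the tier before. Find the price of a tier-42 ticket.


aₙ = a₁ + (n-1)d
= 7 + (42-1)×4
= 7 + 164
= 171

a_42 = 171


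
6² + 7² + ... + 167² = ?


Σₖ₌6^167 k² = Σₖ₌₁^167 k² − Σₖ₌₁^5 k²
= 167·168·335/6 − 5·6·11/6
= 1566460 − 55 = 1566405

Σk² = 1566405


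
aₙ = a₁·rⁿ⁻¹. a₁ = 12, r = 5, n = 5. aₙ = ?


aₙ = a₁·r^(n-1)
= 12×5^4
= 12×625
= 7500

a_5 = 7500


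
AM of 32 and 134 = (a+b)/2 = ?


AM = (32 + 134)/2 = 166/2 = 83

AM = 83


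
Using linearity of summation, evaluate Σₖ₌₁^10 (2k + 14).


Σ(2k+14) = 2·Σk + 14·n
= 2·55 + 14·10
= 110 + 140 = 250

Σ = 250


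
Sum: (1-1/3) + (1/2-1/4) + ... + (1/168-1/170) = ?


Telescoping with gap 2: two head and two tail terms survive.
= (1 + 1/2) - (1/169 + 1/170)
= 3/2 - 1/169 - 1/170 = 21378/14365

Sum = 21378/14365


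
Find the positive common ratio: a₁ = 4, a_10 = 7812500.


r^(n-1) = aₙ/a₁
r^9 = 7812500/4 = 1953125
r = 1953125^(1/9)
= 5

r = 5


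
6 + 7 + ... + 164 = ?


Σₖ₌6^164 k = Σₖ₌₁^164 k − Σₖ₌₁^5 k
= 164·165/2 − 5·6/2
= 13530 − 15 = 13515

Σk = 13515


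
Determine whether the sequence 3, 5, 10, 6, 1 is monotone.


Differences: 2, 5, -4, -5
Difference at position 1 is +2 (> 0) but position 3 is -4 (< 0) — sequence both rises and falls
→ NOT monotonic

Not monotonic


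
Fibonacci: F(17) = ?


Fibonacci sequence: 1, 1, 2, 3, 5, 8, 13, 21, 34, 55, 89, ...
F(17) = 1597

F(17) = 1597


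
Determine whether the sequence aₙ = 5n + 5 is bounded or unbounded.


aₙ = 5n + 5 → as n→∞, aₙ→∞
No finite upper bound exists
The sequence is UNBOUNDED

Unbounded (aₙ → ∞ as n → ∞)


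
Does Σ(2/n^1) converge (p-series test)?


p-series test: Σ c/n^p converges if p > 1, diverges if p ≤ 1 (constant c > 0 doesn't affect convergence).
p = 1
1 ≤ 1 → DIVERGES

Diverges (p = 1 ≤ 1)


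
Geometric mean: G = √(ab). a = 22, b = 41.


GM = √(22×41) = √902 = 30.0333

GM = 30.0333


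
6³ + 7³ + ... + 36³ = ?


Σₖ₌6^36 k³ = [36·37/2]² − [5·6/2]²
= 443556 − 225 = 443331

Σk³ = 443331


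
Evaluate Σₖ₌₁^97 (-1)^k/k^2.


S = -1 + 1/4 - 1/9 + 1/16 - 1/25 + 1/36 - 1/49 + 1/64 ± ...
= -0.8225
(Full series converges to -π²/12 ≈ -0.8225)

S_97 = -0.8225


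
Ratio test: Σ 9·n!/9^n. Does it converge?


aₙ = 9·n!/9^n
a_{n+1}/aₙ = (n+1)!/9^(n+1) × 9^n/n!  (constant 9 cancels)
= (n+1)/9
L = lim(n→∞) (n+1)/9 = ∞
L > 1 → series DIVERGES

Diverges (ratio test: L = ∞ > 1)


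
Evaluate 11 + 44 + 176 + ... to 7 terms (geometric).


Sₙ = 11×(4^7 - 1)/(4 - 1)
= 11×(16384 - 1)/3
= 11×16383/3
= 60071

S_7 = 60071


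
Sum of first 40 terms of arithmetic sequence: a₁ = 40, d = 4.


aₙ = 40 + (40-1)×4 = 196
Sₙ = n(a₁+aₙ)/2 = 40×(40+196)/2
= 40×236/2 = 4720

S_40 = 4720


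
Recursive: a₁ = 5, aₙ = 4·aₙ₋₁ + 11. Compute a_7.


Computing step by step:
a_1 = 5
a_2 = 31
a_3 = 135
a_4 = 551
a_5 = 2215
a_6 = 8871
a_7 = 35495


a_7 = 35495


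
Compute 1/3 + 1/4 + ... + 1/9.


Σₖ₌3^9 1/k = 1/3 + 1/4 + 1/5 + 1/6 + 1/7 + 1/8 + 1/9
= 3349/2520
≈ 1.329

Sum = 3349/2520 ≈ 1.329


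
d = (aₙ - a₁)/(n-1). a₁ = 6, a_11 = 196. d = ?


d = (aₙ - a₁)/(n-1)
= (196 - 6)/(11-1)
= 190/10 = 19

d = 19


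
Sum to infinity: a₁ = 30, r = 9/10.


S∞ = a₁/(1-r) = 30/(1 - 9/10)
= 30/(1/10)
= 300

S∞ = 300


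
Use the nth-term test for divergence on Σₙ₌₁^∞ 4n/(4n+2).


lim(n→∞) 4n/(4n+2) = 4/4 = 1  (divide numerator and denominator by n)
lim aₙ = 1 ≠ 0 → series DIVERGES

Diverges (lim aₙ = 1 ≠ 0)


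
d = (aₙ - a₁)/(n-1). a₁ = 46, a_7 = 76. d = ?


d = (aₙ - a₁)/(n-1)
= (76 - 46)/(7-1)
= 30/6 = 5

d = 5


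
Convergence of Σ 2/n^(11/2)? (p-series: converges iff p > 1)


p-series test: Σ c/n^p converges if p > 1, diverges if p ≤ 1 (constant c > 0 doesn't affect convergence).
p = 11/2
11/2 > 1 → CONVERGES

Converges (p = 11/2 > 1)


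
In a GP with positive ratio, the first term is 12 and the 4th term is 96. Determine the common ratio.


r^(n-1) = aₙ/a₁
r^3 = 96/12 = 8
r = 8^(1/3)
= 2

r = 2


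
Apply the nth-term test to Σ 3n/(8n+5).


lim(n→∞) 3n/(8n+5) = 3/8 = 3/8  (divide numerator and denominator by n)
lim aₙ = 3/8 ≠ 0 → series DIVERGES

Diverges (lim aₙ = 3/8 ≠ 0)


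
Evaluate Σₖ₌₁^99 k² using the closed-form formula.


n = 99
n(n+1)(2n+1)/6 = 99×100×199/6
= 1970100/6 = 328350

Σk² = 328350


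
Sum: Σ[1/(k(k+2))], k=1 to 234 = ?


1/(k(k+2)) = (1/2)·(1/k - 1/(k+2)) (partial fractions)
Telescoping: Σ = (1/2)·(1 + 1/2 - 1/235 - 1/236) = 82719/110920

Sum = 82719/110920


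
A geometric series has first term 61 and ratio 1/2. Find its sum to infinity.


S∞ = a₁/(1-r) = 61/(1 - 1/2)
= 61/(1/2)
= 122

S∞ = 122


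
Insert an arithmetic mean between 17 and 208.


AM = (17 + 208)/2 = 225/2 = 112.5

AM = 112.5


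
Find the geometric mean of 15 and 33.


GM = √(15×33) = √495 = 22.2486

GM = 22.2486


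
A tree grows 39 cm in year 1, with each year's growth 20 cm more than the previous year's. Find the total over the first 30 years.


aₙ = 39 + (30-1)×20 = 619
Sₙ = n(a₁+aₙ)/2 = 30×(39+619)/2
= 30×658/2 = 9870

S_30 = 9870


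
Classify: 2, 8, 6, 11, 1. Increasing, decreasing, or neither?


Differences: 6, -2, 5, -10
Difference at position 1 is +6 (> 0) but position 2 is -2 (< 0) — sequence both rises and falls
→ NOT monotonic

Not monotonic


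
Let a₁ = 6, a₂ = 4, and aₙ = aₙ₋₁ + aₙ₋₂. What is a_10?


Computing iteratively: 6, 4, 10, 14, 24, 38, 62, 100, 162, 262
a_10 = 262

a_10 = 262


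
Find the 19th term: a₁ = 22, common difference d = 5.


aₙ = a₁ + (n-1)d
= 22 + (19-1)×5
= 22 + 90
= 112

a_19 = 112


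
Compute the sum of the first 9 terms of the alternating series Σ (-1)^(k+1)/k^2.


S = 1 - 1/4 + 1/9 - 1/16 + 1/25 - 1/36 + 1/49 - 1/64 ± ...
= 0.828
(Full series converges to +π²/12 ≈ +0.8225)

S_9 = 0.828


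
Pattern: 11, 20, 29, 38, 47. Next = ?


Pattern: arithmetic (d=9)
Terms: 11, 20, 29, 38, 47
Next term = 56

Next term = 56


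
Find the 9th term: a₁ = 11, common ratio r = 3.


aₙ = a₁·r^(n-1)
= 11×3^8
= 11×6561
= 72171

a_9 = 72171


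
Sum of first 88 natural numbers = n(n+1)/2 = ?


n(n+1)/2 = 88×89/2 = 7832/2 = 3916

Σk = 3916


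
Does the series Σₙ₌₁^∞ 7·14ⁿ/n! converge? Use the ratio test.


aₙ = 7·14^n/n!
a_{n+1}/aₙ = 14^(n+1)/(n+1)! × n!/14^n  (constant 7 cancels)
= 14/(n+1)
L = lim(n→∞) 14/(n+1) = 0
L < 1 → series CONVERGES

Converges (ratio test: L = 0 < 1)


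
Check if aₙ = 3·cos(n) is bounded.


For all n, -1 ≤ cos(n) ≤ 1, so -3 ≤ 3·cos(n) ≤ 3
Lower bound: -3, Upper bound: 3
The sequence IS bounded

Bounded (-3 ≤ aₙ ≤ 3)


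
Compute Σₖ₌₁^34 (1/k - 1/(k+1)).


Telescoping: adjacent terms cancel.
= 1/1 - 1/35
= 1 - 1/35 = 34/35

Sum = 34/35


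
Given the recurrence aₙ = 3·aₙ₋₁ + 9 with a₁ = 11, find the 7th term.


Computing step by step:
a_1 = 11
a_2 = 42
a_3 = 135
a_4 = 414
a_5 = 1251
a_6 = 3762
a_7 = 11295


a_7 = 11295


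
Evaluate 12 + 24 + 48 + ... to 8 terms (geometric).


Sₙ = 12×(2^8 - 1)/(2 - 1)
= 12×(256 - 1)/1
= 12×255/1
= 3060

S_8 = 3060


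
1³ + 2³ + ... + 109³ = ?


n(n+1)/2 = 109×110/2 = 5995
Σk³ = 5995² = 35940025

Σk³ = 35940025


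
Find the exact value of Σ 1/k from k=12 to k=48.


Σₖ₌12^48 1/k = 1/12 + 1/13 + 1/14 + ... + 1/48
= 637039513112986425173/442720643463713815200
≈ 1.4389

Sum = 637039513112986425173/442720643463713815200 ≈ 1.4389


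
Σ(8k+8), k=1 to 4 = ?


Σ(8k+8) = 8·Σk + 8·n
= 8·10 + 8·4
= 80 + 32 = 112

Σ = 112


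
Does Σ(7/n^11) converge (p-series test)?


p-series test: Σ c/n^p converges if p > 1, diverges if p ≤ 1 (constant c > 0 doesn't affect convergence).
p = 11
11 > 1 → CONVERGES

Converges (p = 11 > 1)


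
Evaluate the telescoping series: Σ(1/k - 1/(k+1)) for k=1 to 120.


Telescoping: adjacent terms cancel.
= 1/1 - 1/121
= 1 - 1/121 = 120/121

Sum = 120/121


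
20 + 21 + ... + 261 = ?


Σₖ₌20^261 k = Σₖ₌₁^261 k − Σₖ₌₁^19 k
= 261·262/2 − 19·20/2
= 34191 − 190 = 34001

Σk = 34001


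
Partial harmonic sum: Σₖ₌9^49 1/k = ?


Σₖ₌9^49 1/k = 1/9 + 1/10 + 1/11 + ... + 1/49
= 5458496445241979692451/3099044504245996706400
≈ 1.7613

Sum = 5458496445241979692451/3099044504245996706400 ≈ 1.7613


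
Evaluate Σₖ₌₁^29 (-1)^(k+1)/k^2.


S = 1 - 1/4 + 1/9 - 1/16 + 1/25 - 1/36 + 1/49 - 1/64 ± ...
= 0.823
(Full series converges to +π²/12 ≈ +0.8225)

S_29 = 0.823


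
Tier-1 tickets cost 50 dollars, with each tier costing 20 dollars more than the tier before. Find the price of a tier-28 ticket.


aₙ = a₁ + (n-1)d
= 50 + (28-1)×20
= 50 + 540
= 590

a_28 = 590


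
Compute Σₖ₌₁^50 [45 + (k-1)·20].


aₙ = 45 + (50-1)×20 = 1025
Sₙ = n(a₁+aₙ)/2 = 50×(45+1025)/2
= 50×1070/2 = 26750

S_50 = 26750


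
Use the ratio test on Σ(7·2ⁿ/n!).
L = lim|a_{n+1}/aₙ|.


aₙ = 7·2^n/n!
a_{n+1}/aₙ = 2^(n+1)/(n+1)! × n!/2^n  (constant 7 cancels)
= 2/(n+1)
L = lim(n→∞) 2/(n+1) = 0
L < 1 → series CONVERGES

Converges (ratio test: L = 0 < 1)


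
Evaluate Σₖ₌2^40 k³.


Σₖ₌2^40 k³ = [40·41/2]² − [1·2/2]²
= 672400 − 1 = 672399

Σk³ = 672399


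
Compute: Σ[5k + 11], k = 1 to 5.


Σ(5k+11) = 5·Σk + 11·n
= 5·15 + 11·5
= 75 + 55 = 130

Σ = 130


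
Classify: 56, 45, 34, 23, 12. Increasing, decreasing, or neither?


Differences: -11, -11, -11, -11
All differences < 0 → strictly DECREASING

Monotonically decreasing


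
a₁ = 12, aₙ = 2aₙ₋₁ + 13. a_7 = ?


Computing step by step:
a_1 = 12
a_2 = 37
a_3 = 87
a_4 = 187
a_5 = 387
a_6 = 787
a_7 = 1587


a_7 = 1587


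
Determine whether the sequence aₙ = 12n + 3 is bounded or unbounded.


aₙ = 12n + 3 → as n→∞, aₙ→∞
No finite upper bound exists
The sequence is UNBOUNDED

Unbounded (aₙ → ∞ as n → ∞)


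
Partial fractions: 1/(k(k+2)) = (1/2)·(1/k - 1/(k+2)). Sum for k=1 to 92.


1/(k(k+2)) = (1/2)·(1/k - 1/(k+2)) (partial fractions)
Telescoping: Σ = (1/2)·(1 + 1/2 - 1/93 - 1/94) = 6463/8742

Sum = 6463/8742


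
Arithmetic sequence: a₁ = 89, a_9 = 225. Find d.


d = (aₙ - a₁)/(n-1)
= (225 - 89)/(9-1)
= 136/8 = 17

d = 17


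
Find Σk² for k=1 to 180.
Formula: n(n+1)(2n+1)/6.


n = 180
n(n+1)(2n+1)/6 = 180×181×361/6
= 11761380/6 = 1960230

Σk² = 1960230


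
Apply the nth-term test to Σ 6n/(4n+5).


lim(n→∞) 6n/(4n+5) = 6/4 = 3/2  (divide numerator and denominator by n)
lim aₙ = 3/2 ≠ 0 → series DIVERGES

Diverges (lim aₙ = 3/2 ≠ 0)


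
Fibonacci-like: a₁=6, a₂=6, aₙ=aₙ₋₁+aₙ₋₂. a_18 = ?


Computing iteratively: 6, 6, 12, 18, 30, 48, 78, 126, 204, 330, 534, 864, ...
a_18 = 15504

a_18 = 15504


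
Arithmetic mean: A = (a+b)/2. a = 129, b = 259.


AM = (129 + 259)/2 = 388/2 = 194

AM = 194


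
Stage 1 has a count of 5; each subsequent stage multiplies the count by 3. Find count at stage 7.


aₙ = a₁·r^(n-1)
= 5×3^6
= 5×729
= 3645

a_7 = 3645


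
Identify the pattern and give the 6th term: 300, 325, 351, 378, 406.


Pattern: triangular numbers: n(n+1)/2
Terms: 300, 325, 351, 378, 406
Next term = 435

Next term = 435


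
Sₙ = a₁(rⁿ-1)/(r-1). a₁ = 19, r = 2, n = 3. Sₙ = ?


Sₙ = 19×(2^3 - 1)/(2 - 1)
= 19×(8 - 1)/1
= 19×7/1
= 133

S_3 = 133


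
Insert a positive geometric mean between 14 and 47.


GM = √(14×47) = √658 = 25.6515

GM = 25.6515


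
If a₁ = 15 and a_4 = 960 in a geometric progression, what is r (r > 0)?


r^(n-1) = aₙ/a₁
r^3 = 960/15 = 64
r = 64^(1/3)
= 4

r = 4


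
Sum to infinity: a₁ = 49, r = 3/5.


S∞ = a₁/(1-r) = 49/(1 - 3/5)
= 49/(2/5)
= 245/2

S∞ = 245/2


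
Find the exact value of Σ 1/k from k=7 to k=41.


Σₖ₌7^41 1/k = 1/7 + 1/8 + 1/9 + ... + 1/41
= 36900356046679493/19914562703599200
≈ 1.8529

Sum = 36900356046679493/19914562703599200 ≈ 1.8529


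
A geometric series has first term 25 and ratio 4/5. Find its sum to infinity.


S∞ = a₁/(1-r) = 25/(1 - 4/5)
= 25/(1/5)
= 125

S∞ = 125


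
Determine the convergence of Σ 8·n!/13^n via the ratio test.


aₙ = 8·n!/13^n
a_{n+1}/aₙ = (n+1)!/13^(n+1) × 13^n/n!  (constant 8 cancels)
= (n+1)/13
L = lim(n→∞) (n+1)/13 = ∞
L > 1 → series DIVERGES

Diverges (ratio test: L = ∞ > 1)


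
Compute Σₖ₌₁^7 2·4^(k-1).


Sₙ = 2×(4^7 - 1)/(4 - 1)
= 2×(16384 - 1)/3
= 2×16383/3
= 10922

S_7 = 10922


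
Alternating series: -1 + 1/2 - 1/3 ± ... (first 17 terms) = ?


S = -1 + 1/2 - 1/3 + 1/4 - 1/5 + 1/6 - 1/7 + 1/8 ± ...
= -0.7217
(Full series converges to -ln(2) ≈ -0.6931)

S_17 = -0.7217


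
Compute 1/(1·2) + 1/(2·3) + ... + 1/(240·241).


1/(k(k+1)) = 1/k - 1/(k+1) (partial fractions)
Telescoping: Σ = 1 - 1/241 = 240/241

Sum = 240/241


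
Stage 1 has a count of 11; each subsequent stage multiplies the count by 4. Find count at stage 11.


aₙ = a₁·r^(n-1)
= 11×4^10
= 11×1048576
= 11534336

a_11 = 11534336


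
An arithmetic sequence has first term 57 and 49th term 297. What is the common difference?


d = (aₙ - a₁)/(n-1)
= (297 - 57)/(49-1)
= 240/48 = 5

d = 5


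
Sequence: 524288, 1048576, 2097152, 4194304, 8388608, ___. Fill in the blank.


Pattern: powers of 2: 2ⁿ
Terms: 524288, 1048576, 2097152, 4194304, 8388608
Next term = 16777216

Next term = 16777216


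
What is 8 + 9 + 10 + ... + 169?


Σₖ₌8^169 k = Σₖ₌₁^169 k − Σₖ₌₁^7 k
= 169·170/2 − 7·8/2
= 14365 − 28 = 14337

Σk = 14337


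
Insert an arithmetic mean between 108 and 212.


AM = (108 + 212)/2 = 320/2 = 160

AM = 160


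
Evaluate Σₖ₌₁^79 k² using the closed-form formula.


n = 79
n(n+1)(2n+1)/6 = 79×80×159/6
= 1004880/6 = 167480

Σk² = 167480


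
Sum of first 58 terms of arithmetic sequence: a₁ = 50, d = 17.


aₙ = 50 + (58-1)×17 = 1019
Sₙ = n(a₁+aₙ)/2 = 58×(50+1019)/2
= 58×1069/2 = 31001

S_58 = 31001


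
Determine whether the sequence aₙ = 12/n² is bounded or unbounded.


a₁ = 12, a₂ = 12/4, a₃ = 12/9, ...
0 < aₙ ≤ 12 for all n ≥ 1
The sequence IS bounded

Bounded (0 < aₙ ≤ 12)


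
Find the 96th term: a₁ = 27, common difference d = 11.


aₙ = a₁ + (n-1)d
= 27 + (96-1)×11
= 27 + 1045
= 1072

a_96 = 1072


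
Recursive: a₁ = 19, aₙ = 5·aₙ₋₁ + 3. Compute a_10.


Computing step by step:
a_1 = 19
a_2 = 98
a_3 = 493
a_4 = 2468
a_5 = 12343
a_6 = 61718
a_7 = 308593
a_8 = 1542968
a_9 = 7714843
a_10 = 38574218


a_10 = 38574218


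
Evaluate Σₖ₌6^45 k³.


Σₖ₌6^45 k³ = [45·46/2]² − [5·6/2]²
= 1071225 − 225 = 1071000

Σk³ = 1071000


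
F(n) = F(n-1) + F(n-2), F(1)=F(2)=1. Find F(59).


Fibonacci sequence: 1, 1, 2, 3, 5, 8, 13, 21, 34, 55, 89, ...
F(59) = 956722026041

F(59) = 956722026041


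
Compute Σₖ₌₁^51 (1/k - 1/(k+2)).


Telescoping with gap 2: two head and two tail terms survive.
= (1 + 1/2) - (1/52 + 1/53)
= 3/2 - 1/52 - 1/53 = 4029/2756

Sum = 4029/2756


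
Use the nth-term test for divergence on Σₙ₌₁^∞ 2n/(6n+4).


lim(n→∞) 2n/(6n+4) = 2/6 = 1/3  (divide numerator and denominator by n)
lim aₙ = 1/3 ≠ 0 → series DIVERGES

Diverges (lim aₙ = 1/3 ≠ 0)


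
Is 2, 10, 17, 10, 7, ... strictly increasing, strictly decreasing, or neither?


Differences: 8, 7, -7, -3
Difference at position 1 is +8 (> 0) but position 3 is -7 (< 0) — sequence both rises and falls
→ NOT monotonic

Not monotonic


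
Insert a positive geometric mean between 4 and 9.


GM = √(4×9) = √36 = 6

GM = 6


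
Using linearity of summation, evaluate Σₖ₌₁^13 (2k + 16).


Σ(2k+16) = 2·Σk + 16·n
= 2·91 + 16·13
= 182 + 208 = 390

Σ = 390


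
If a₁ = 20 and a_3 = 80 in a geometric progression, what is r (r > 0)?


r^(n-1) = aₙ/a₁
r^2 = 80/20 = 4
r = 4^(1/2)
= ±2; taking r > 0 gives r = 2

r = 2


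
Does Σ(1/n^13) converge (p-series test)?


p-series test: Σ c/n^p converges if p > 1, diverges if p ≤ 1 (constant c > 0 doesn't affect convergence).
p = 13
13 > 1 → CONVERGES

Converges (p = 13 > 1)


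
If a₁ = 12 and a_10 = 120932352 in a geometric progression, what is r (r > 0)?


r^(n-1) = aₙ/a₁
r^9 = 120932352/12 = 10077696
r = 10077696^(1/9)
= 6

r = 6


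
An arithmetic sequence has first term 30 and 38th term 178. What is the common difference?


d = (aₙ - a₁)/(n-1)
= (178 - 30)/(38-1)
= 148/37 = 4

d = 4


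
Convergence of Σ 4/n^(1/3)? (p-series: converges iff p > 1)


p-series test: Σ c/n^p converges if p > 1, diverges if p ≤ 1 (constant c > 0 doesn't affect convergence).
p = 1/3
1/3 ≤ 1 → DIVERGES

Diverges (p = 1/3 ≤ 1)


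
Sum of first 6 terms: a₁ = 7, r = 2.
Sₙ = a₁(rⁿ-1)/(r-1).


Sₙ = 7×(2^6 - 1)/(2 - 1)
= 7×(64 - 1)/1
= 7×63/1
= 441

S_6 = 441


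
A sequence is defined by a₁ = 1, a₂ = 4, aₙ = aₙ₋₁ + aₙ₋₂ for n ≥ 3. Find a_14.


Computing iteratively: 1, 4, 5, 9, 14, 23, 37, 60, 97, 157, 254, 411, ...
a_14 = 1076

a_14 = 1076


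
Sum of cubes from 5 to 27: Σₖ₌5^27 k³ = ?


Σₖ₌5^27 k³ = [27·28/2]² − [4·5/2]²
= 142884 − 100 = 142784

Σk³ = 142784


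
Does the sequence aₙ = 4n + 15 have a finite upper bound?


aₙ = 4n + 15 → as n→∞, aₙ→∞
No finite upper bound exists
The sequence is UNBOUNDED

Unbounded (aₙ → ∞ as n → ∞)


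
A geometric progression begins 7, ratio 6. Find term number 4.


aₙ = a₁·r^(n-1)
= 7×6^3
= 7×216
= 1512

a_4 = 1512


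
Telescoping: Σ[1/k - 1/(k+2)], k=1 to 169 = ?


Telescoping with gap 2: two head and two tail terms survive.
= (1 + 1/2) - (1/170 + 1/171)
= 3/2 - 1/170 - 1/171 = 21632/14535

Sum = 21632/14535


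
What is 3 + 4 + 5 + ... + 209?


Σₖ₌3^209 k = Σₖ₌₁^209 k − Σₖ₌₁^2 k
= 209·210/2 − 2·3/2
= 21945 − 3 = 21942

Σk = 21942


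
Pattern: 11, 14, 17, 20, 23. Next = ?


Pattern: arithmetic (d=3)
Terms: 11, 14, 17, 20, 23
Next term = 26

Next term = 26


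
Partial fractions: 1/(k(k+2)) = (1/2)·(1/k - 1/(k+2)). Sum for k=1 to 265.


1/(k(k+2)) = (1/2)·(1/k - 1/(k+2)) (partial fractions)
Telescoping: Σ = (1/2)·(1 + 1/2 - 1/266 - 1/267) = 26500/35511

Sum = 26500/35511


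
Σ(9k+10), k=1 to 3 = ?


Σ(9k+10) = 9·Σk + 10·n
= 9·6 + 10·3
= 54 + 30 = 84

Σ = 84


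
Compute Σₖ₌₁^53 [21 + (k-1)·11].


aₙ = 21 + (53-1)×11 = 593
Sₙ = n(a₁+aₙ)/2 = 53×(21+593)/2
= 53×614/2 = 16271

S_53 = 16271


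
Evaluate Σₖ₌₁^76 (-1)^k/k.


S = -1 + 1/2 - 1/3 + 1/4 - 1/5 + 1/6 - 1/7 + 1/8 ± ...
= -0.6866
(Full series converges to -ln(2) ≈ -0.6931)

S_76 = -0.6866


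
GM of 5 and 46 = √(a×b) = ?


GM = √(5×46) = √230 = 15.1658

GM = 15.1658


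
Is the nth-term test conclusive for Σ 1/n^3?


lim(n→∞) 1/n^3 = 0
lim aₙ = 0 → nth-term test is INCONCLUSIVE
(Need other tests; this is actually a convergent p-series with p=3 > 1)

Inconclusive (lim aₙ = 0; need another test)


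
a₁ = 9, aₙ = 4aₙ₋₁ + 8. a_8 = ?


Computing step by step:
a_1 = 9
a_2 = 44
a_3 = 184
a_4 = 744
a_5 = 2984
a_6 = 11944
a_7 = 47784
a_8 = 191144


a_8 = 191144


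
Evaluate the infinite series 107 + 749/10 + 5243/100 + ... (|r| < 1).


S∞ = a₁/(1-r) = 107/(1 - 7/10)
= 107/(3/10)
= 1070/3

S∞ = 1070/3


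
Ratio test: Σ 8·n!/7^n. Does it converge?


aₙ = 8·n!/7^n
a_{n+1}/aₙ = (n+1)!/7^(n+1) × 7^n/n!  (constant 8 cancels)
= (n+1)/7
L = lim(n→∞) (n+1)/7 = ∞
L > 1 → series DIVERGES

Diverges (ratio test: L = ∞ > 1)


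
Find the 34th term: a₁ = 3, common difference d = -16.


aₙ = a₁ + (n-1)d
= 3 + (34-1)×-16
= 3 - 528
= -525

a_34 = -525


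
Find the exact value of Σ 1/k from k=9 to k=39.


Σₖ₌9^39 1/k = 1/9 + 1/10 + 1/11 + ... + 1/39
= 106559278991299/69388720221600
≈ 1.5357

Sum = 106559278991299/69388720221600 ≈ 1.5357


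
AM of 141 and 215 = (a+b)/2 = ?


AM = (141 + 215)/2 = 356/2 = 178

AM = 178


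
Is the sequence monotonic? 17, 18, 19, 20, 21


Differences: 1, 1, 1, 1
All differences > 0 → strictly INCREASING

Monotonically increasing


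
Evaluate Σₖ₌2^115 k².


Σₖ₌2^115 k² = Σₖ₌₁^115 k² − Σₖ₌₁^1 k²
= 115·116·231/6 − 1·2·3/6
= 513590 − 1 = 513589

Σk² = 513589


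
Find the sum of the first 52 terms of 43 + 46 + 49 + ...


aₙ = 43 + (52-1)×3 = 196
Sₙ = n(a₁+aₙ)/2 = 52×(43+196)/2
= 52×239/2 = 6214

S_52 = 6214


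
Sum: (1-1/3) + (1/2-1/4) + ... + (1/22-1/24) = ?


Telescoping with gap 2: two head and two tail terms survive.
= (1 + 1/2) - (1/23 + 1/24)
= 3/2 - 1/23 - 1/24 = 781/552

Sum = 781/552


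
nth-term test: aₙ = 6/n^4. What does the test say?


lim(n→∞) 6/n^4 = 0
lim aₙ = 0 → nth-term test is INCONCLUSIVE
(Need other tests; this is actually a convergent p-series with p=4 > 1)

Inconclusive (lim aₙ = 0; need another test)


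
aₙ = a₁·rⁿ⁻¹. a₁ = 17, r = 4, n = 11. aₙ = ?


aₙ = a₁·r^(n-1)
= 17×4^10
= 17×1048576
= 17825792

a_11 = 17825792


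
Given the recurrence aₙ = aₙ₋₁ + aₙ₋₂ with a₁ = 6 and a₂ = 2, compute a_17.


Computing iteratively: 6, 2, 8, 10, 18, 28, 46, 74, 120, 194, 314, 508, ...
a_17 = 5634

a_17 = 5634


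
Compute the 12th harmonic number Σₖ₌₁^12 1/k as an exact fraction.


H_12 = 1/1 + 1/2 + 1/3 + ... + 1/12
= 86021/27720
≈ 3.1032

H_12 = 86021/27720 ≈ 3.1032


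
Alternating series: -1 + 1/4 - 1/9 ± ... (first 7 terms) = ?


S = -1 + 1/4 - 1/9 + 1/16 - 1/25 + 1/36 - 1/49
= -0.8312
(Full series converges to -π²/12 ≈ -0.8225)

S_7 = -0.8312


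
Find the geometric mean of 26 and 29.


GM = √(26×29) = √754 = 27.4591

GM = 27.4591


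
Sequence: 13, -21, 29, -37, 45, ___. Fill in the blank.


Pattern: alternating sign, magnitude arithmetic (d=8)
Terms: 13, -21, 29, -37, 45
Next term = -53

Next term = -53


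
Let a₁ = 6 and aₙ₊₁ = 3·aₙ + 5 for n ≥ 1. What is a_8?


Computing step by step:
a_1 = 6
a_2 = 23
a_3 = 74
a_4 = 227
a_5 = 686
a_6 = 2063
a_7 = 6194
a_8 = 18587


a_8 = 18587


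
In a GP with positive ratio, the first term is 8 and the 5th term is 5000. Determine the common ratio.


r^(n-1) = aₙ/a₁
r^4 = 5000/8 = 625
r = 625^(1/4)
= ±5; taking r > 0 gives r = 5

r = 5


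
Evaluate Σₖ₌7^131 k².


Σₖ₌7^131 k² = Σₖ₌₁^131 k² − Σₖ₌₁^6 k²
= 131·132·263/6 − 6·7·13/6
= 757966 − 91 = 757875

Σk² = 757875


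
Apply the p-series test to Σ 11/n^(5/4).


p-series test: Σ c/n^p converges if p > 1, diverges if p ≤ 1 (constant c > 0 doesn't affect convergence).
p = 5/4
5/4 > 1 → CONVERGES

Converges (p = 5/4 > 1)


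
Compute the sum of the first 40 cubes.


n(n+1)/2 = 40×41/2 = 820
Σk³ = 820² = 672400

Σk³ = 672400


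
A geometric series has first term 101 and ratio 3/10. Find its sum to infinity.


S∞ = a₁/(1-r) = 101/(1 - 3/10)
= 101/(7/10)
= 1010/7

S∞ = 1010/7


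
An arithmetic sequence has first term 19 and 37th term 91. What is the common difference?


d = (aₙ - a₁)/(n-1)
= (91 - 19)/(37-1)
= 72/36 = 2

d = 2


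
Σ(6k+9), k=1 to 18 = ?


Σ(6k+9) = 6·Σk + 9·n
= 6·171 + 9·18
= 1026 + 162 = 1188

Σ = 1188


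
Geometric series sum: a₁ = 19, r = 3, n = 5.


Sₙ = 19×(3^5 - 1)/(3 - 1)
= 19×(243 - 1)/2
= 19×242/2
= 2299

S_5 = 2299


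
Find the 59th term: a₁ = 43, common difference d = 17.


aₙ = a₁ + (n-1)d
= 43 + (59-1)×17
= 43 + 986
= 1029

a_59 = 1029


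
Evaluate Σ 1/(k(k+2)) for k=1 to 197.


1/(k(k+2)) = (1/2)·(1/k - 1/(k+2)) (partial fractions)
Telescoping: Σ = (1/2)·(1 + 1/2 - 1/198 - 1/199) = 29353/39402

Sum = 29353/39402


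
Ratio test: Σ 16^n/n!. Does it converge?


aₙ = 16^n/n!
a_{n+1}/aₙ = 16^(n+1)/(n+1)! × n!/16^n
= 16/(n+1)
L = lim(n→∞) 16/(n+1) = 0
L < 1 → series CONVERGES

Converges (ratio test: L = 0 < 1)


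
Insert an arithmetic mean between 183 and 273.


AM = (183 + 273)/2 = 456/2 = 228

AM = 228


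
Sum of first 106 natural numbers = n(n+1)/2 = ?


n(n+1)/2 = 106×107/2 = 11342/2 = 5671

Σk = 5671


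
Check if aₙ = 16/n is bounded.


a₁ = 16, a₂ = 16/2, a₃ = 16/3, ...
0 < aₙ ≤ 16 for all n ≥ 1
Lower bound: 0, Upper bound: 16
The sequence IS bounded

Bounded (0 < aₙ ≤ 16)


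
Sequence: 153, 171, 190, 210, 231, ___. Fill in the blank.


Pattern: triangular numbers: n(n+1)/2
Terms: 153, 171, 190, 210, 231
Next term = 253

Next term = 253


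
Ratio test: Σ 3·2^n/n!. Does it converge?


aₙ = 3·2^n/n!
a_{n+1}/aₙ = 2^(n+1)/(n+1)! × n!/2^n  (constant 3 cancels)
= 2/(n+1)
L = lim(n→∞) 2/(n+1) = 0
L < 1 → series CONVERGES

Converges (ratio test: L = 0 < 1)


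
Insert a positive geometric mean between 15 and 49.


GM = √(15×49) = √735 = 27.1109

GM = 27.1109


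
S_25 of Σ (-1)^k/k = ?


S = -1 + 1/2 - 1/3 + 1/4 - 1/5 + 1/6 - 1/7 + 1/8 ± ...
= -0.7127
(Full series converges to -ln(2) ≈ -0.6931)

S_25 = -0.7127


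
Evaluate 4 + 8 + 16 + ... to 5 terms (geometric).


Sₙ = 4×(2^5 - 1)/(2 - 1)
= 4×(32 - 1)/1
= 4×31/1
= 124

S_5 = 124


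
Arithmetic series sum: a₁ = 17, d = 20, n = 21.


aₙ = 17 + (21-1)×20 = 417
Sₙ = n(a₁+aₙ)/2 = 21×(17+417)/2
= 21×434/2 = 4557

S_21 = 4557


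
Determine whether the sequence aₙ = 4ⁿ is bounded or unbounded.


aₙ = 4ⁿ → as n→∞, aₙ→∞ (since base 4 > 1)
No finite upper bound exists
The sequence is UNBOUNDED

Unbounded (aₙ → ∞ as n → ∞)


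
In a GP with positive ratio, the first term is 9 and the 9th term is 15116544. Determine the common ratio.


r^(n-1) = aₙ/a₁
r^8 = 15116544/9 = 1679616
r = 1679616^(1/8)
= ±6; taking r > 0 gives r = 6

r = 6


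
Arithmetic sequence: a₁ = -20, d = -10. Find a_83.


aₙ = a₁ + (n-1)d
= -20 + (83-1)×-10
= -20 - 820
= -840

a_83 = -840


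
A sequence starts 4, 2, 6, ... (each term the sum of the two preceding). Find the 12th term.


Computing iteratively: 4, 2, 6, 8, 14, 22, 36, 58, 94, 152, 246, 398
a_12 = 398

a_12 = 398


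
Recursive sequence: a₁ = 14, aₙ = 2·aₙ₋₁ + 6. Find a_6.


Computing step by step:
a_1 = 14
a_2 = 34
a_3 = 74
a_4 = 154
a_5 = 314
a_6 = 634


a_6 = 634


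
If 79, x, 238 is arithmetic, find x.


AM = (79 + 238)/2 = 317/2 = 158.5

AM = 158.5


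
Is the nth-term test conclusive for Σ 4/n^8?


lim(n→∞) 4/n^8 = 0
lim aₙ = 0 → nth-term test is INCONCLUSIVE
(Need other tests; this is actually a convergent p-series with p=8 > 1)

Inconclusive (lim aₙ = 0; need another test)


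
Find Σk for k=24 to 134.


Σₖ₌24^134 k = Σₖ₌₁^134 k − Σₖ₌₁^23 k
= 134·135/2 − 23·24/2
= 9045 − 276 = 8769

Σk = 8769


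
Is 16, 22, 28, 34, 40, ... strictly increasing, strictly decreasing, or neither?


Differences: 6, 6, 6, 6
All differences > 0 → strictly INCREASING

Monotonically increasing


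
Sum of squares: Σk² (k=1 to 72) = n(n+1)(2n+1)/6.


n = 72
n(n+1)(2n+1)/6 = 72×73×145/6
= 762120/6 = 127020

Σk² = 127020


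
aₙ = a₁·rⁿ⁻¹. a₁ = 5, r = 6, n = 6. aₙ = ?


aₙ = a₁·r^(n-1)
= 5×6^5
= 5×7776
= 38880

a_6 = 38880


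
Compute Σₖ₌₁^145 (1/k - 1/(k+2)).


Telescoping with gap 2: two head and two tail terms survive.
= (1 + 1/2) - (1/146 + 1/147)
= 3/2 - 1/146 - 1/147 = 15950/10731

Sum = 15950/10731


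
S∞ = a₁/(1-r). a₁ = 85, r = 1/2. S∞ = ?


S∞ = a₁/(1-r) = 85/(1 - 1/2)
= 85/(1/2)
= 170

S∞ = 170


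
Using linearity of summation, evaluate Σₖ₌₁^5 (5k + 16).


Σ(5k+16) = 5·Σk + 16·n
= 5·15 + 16·5
= 75 + 80 = 155

Σ = 155


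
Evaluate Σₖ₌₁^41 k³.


n(n+1)/2 = 41×42/2 = 861
Σk³ = 861² = 741321

Σk³ = 741321


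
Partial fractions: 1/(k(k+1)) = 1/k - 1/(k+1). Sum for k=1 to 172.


1/(k(k+1)) = 1/k - 1/(k+1) (partial fractions)
Telescoping: Σ = 1 - 1/173 = 172/173

Sum = 172/173


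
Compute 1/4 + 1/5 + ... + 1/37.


Σₖ₌4^37 1/k = 1/4 + 1/5 + 1/6 + ... + 1/37
= 1150310260624633/485721041551200
≈ 2.3683

Sum = 1150310260624633/485721041551200 ≈ 2.3683


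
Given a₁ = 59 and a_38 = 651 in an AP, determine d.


d = (aₙ - a₁)/(n-1)
= (651 - 59)/(38-1)
= 592/37 = 16

d = 16


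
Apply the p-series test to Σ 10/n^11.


p-series test: Σ c/n^p converges if p > 1, diverges if p ≤ 1 (constant c > 0 doesn't affect convergence).
p = 11
11 > 1 → CONVERGES

Converges (p = 11 > 1)


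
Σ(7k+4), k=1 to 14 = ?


Σ(7k+4) = 7·Σk + 4·n
= 7·105 + 4·14
= 735 + 56 = 791

Σ = 791


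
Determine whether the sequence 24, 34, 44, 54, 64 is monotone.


Differences: 10, 10, 10, 10
All differences > 0 → strictly INCREASING

Monotonically increasing


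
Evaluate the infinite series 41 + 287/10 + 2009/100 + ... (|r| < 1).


S∞ = a₁/(1-r) = 41/(1 - 7/10)
= 41/(3/10)
= 410/3

S∞ = 410/3


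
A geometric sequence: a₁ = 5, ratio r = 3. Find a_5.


aₙ = a₁·r^(n-1)
= 5×3^4
= 5×81
= 405

a_5 = 405


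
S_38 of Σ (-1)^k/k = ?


S = -1 + 1/2 - 1/3 + 1/4 - 1/5 + 1/6 - 1/7 + 1/8 ± ...
= -0.6802
(Full series converges to -ln(2) ≈ -0.6931)

S_38 = -0.6802


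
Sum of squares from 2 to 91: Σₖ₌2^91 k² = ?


Σₖ₌2^91 k² = Σₖ₌₁^91 k² − Σₖ₌₁^1 k²
= 91·92·183/6 − 1·2·3/6
= 255346 − 1 = 255345

Σk² = 255345


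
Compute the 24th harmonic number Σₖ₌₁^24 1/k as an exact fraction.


H_24 = 1/1 + 1/2 + 1/3 + ... + 1/24
= 1347822955/356948592
≈ 3.776

H_24 = 1347822955/356948592 ≈ 3.776


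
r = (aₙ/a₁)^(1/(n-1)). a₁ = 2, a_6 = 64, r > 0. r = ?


r^(n-1) = aₙ/a₁
r^5 = 64/2 = 32
r = 32^(1/5)
= 2

r = 2


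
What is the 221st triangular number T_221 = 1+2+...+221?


n(n+1)/2 = 221×222/2 = 49062/2 = 24531

Σk = 24531


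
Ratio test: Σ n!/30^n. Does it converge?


aₙ = n!/30^n
a_{n+1}/aₙ = (n+1)!/30^(n+1) × 30^n/n!
= (n+1)/30
L = lim(n→∞) (n+1)/30 = ∞
L > 1 → series DIVERGES

Diverges (ratio test: L = ∞ > 1)


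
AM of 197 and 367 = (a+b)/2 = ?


AM = (197 + 367)/2 = 564/2 = 282

AM = 282


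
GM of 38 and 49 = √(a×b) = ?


GM = √(38×49) = √1862 = 43.1509

GM = 43.1509


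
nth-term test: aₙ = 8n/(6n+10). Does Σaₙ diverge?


lim(n→∞) 8n/(6n+10) = 8/6 = 4/3  (divide numerator and denominator by n)
lim aₙ = 4/3 ≠ 0 → series DIVERGES

Diverges (lim aₙ = 4/3 ≠ 0)


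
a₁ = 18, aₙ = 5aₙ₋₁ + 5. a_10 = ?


Computing step by step:
a_1 = 18
a_2 = 95
a_3 = 480
a_4 = 2405
a_5 = 12030
a_6 = 60155
a_7 = 300780
a_8 = 1503905
a_9 = 7519530
a_10 = 37597655


a_10 = 37597655


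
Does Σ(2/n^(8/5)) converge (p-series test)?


p-series test: Σ c/n^p converges if p > 1, diverges if p ≤ 1 (constant c > 0 doesn't affect convergence).
p = 8/5
8/5 > 1 → CONVERGES

Converges (p = 8/5 > 1)


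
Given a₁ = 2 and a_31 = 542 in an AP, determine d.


d = (aₙ - a₁)/(n-1)
= (542 - 2)/(31-1)
= 540/30 = 18

d = 18


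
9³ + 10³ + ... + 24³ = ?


Σₖ₌9^24 k³ = [24·25/2]² − [8·9/2]²
= 90000 − 1296 = 88704

Σk³ = 88704


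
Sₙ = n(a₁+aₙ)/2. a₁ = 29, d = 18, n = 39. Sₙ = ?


aₙ = 29 + (39-1)×18 = 713
Sₙ = n(a₁+aₙ)/2 = 39×(29+713)/2
= 39×742/2 = 14469

S_39 = 14469


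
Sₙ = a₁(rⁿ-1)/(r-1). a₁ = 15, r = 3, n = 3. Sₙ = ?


Sₙ = 15×(3^3 - 1)/(3 - 1)
= 15×(27 - 1)/2
= 15×26/2
= 195

S_3 = 195


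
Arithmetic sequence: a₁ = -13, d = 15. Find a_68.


aₙ = a₁ + (n-1)d
= -13 + (68-1)×15
= -13 + 1005
= 992

a_68 = 992


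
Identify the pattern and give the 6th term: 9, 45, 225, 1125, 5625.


Pattern: geometric (r=5)
Terms: 9, 45, 225, 1125, 5625
Next term = 28125

Next term = 28125


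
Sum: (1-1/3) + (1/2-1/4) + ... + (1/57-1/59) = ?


Telescoping with gap 2: two head and two tail terms survive.
= (1 + 1/2) - (1/58 + 1/59)
= 3/2 - 1/58 - 1/59 = 2508/1711

Sum = 2508/1711


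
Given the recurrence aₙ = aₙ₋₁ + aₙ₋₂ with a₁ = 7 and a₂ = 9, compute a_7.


Computing iteratively: 7, 9, 16, 25, 41, 66, 107
a_7 = 107

a_7 = 107


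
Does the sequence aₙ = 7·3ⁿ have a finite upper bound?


aₙ = 7·3ⁿ → as n→∞, aₙ→∞ (since base 3 > 1)
No finite upper bound exists
The sequence is UNBOUNDED

Unbounded (aₙ → ∞ as n → ∞)


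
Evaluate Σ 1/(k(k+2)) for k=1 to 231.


1/(k(k+2)) = (1/2)·(1/k - 1/(k+2)) (partial fractions)
Telescoping: Σ = (1/2)·(1 + 1/2 - 1/232 - 1/233) = 80619/108112

Sum = 80619/108112


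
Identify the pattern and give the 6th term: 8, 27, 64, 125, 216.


Pattern: perfect cubes: n³
Terms: 8, 27, 64, 125, 216
Next term = 343

Next term = 343


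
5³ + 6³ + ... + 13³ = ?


Σₖ₌5^13 k³ = [13·14/2]² − [4·5/2]²
= 8281 − 100 = 8181

Σk³ = 8181


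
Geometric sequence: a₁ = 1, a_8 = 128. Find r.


r^(n-1) = aₙ/a₁
r^7 = 128/1 = 128
r = 128^(1/7)
= 2

r = 2


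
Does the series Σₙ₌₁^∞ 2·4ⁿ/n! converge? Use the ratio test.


aₙ = 2·4^n/n!
a_{n+1}/aₙ = 4^(n+1)/(n+1)! × n!/4^n  (constant 2 cancels)
= 4/(n+1)
L = lim(n→∞) 4/(n+1) = 0
L < 1 → series CONVERGES

Converges (ratio test: L = 0 < 1)


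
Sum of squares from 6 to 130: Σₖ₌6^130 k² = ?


Σₖ₌6^130 k² = Σₖ₌₁^130 k² − Σₖ₌₁^5 k²
= 130·131·261/6 − 5·6·11/6
= 740805 − 55 = 740750

Σk² = 740750


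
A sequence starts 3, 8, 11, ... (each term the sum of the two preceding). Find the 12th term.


Computing iteratively: 3, 8, 11, 19, 30, 49, 79, 128, 207, 335, 542, 877
a_12 = 877

a_12 = 877


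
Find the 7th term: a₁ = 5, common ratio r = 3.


aₙ = a₁·r^(n-1)
= 5×3^6
= 5×729
= 3645

a_7 = 3645


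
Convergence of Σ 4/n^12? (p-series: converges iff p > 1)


p-series test: Σ c/n^p converges if p > 1, diverges if p ≤ 1 (constant c > 0 doesn't affect convergence).
p = 12
12 > 1 → CONVERGES

Converges (p = 12 > 1)


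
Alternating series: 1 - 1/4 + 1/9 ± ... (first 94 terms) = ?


S = 1 - 1/4 + 1/9 - 1/16 + 1/25 - 1/36 + 1/49 - 1/64 ± ...
= 0.8224
(Full series converges to +π²/12 ≈ +0.8225)

S_94 = 0.8224


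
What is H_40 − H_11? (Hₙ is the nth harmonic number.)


Σₖ₌12^40 1/k = 1/12 + 1/13 + 1/14 + ... + 1/40
= 960709218673469/763275922437600
≈ 1.2587

Sum = 960709218673469/763275922437600 ≈ 1.2587


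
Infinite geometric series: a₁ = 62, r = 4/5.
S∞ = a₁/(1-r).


S∞ = a₁/(1-r) = 62/(1 - 4/5)
= 62/(1/5)
= 310

S∞ = 310


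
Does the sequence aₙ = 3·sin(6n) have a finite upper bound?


For all n, -1 ≤ sin(6n) ≤ 1, so -3 ≤ 3·sin(6n) ≤ 3
Lower bound: -3, Upper bound: 3
The sequence IS bounded

Bounded (-3 ≤ aₙ ≤ 3)
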